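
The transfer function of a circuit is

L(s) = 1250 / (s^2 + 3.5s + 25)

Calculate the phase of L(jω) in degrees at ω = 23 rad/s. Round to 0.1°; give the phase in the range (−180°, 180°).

-170.9°

At s = jω = j23:
quadratic: (j23)² + 3.5·j23 + 25 = -504 + j80.5 → |·| ≈ 510.39, ∠ ≈ 170.93°
∠L = 0.00° − 170.93° = -170.93°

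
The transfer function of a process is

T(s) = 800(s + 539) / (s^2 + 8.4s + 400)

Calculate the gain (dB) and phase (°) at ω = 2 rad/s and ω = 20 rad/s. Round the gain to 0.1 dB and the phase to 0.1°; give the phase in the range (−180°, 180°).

At s = jω = j2:
zero (s+539): 539 + j2 → |·| = √(539²+2²) = √290525 ≈ 539, ∠ = arctan(2/539) ≈ 0.21°
quadratic: (j2)² + 8.4·j2 + 400 = 396 + j16.8 → |·| ≈ 396.36, ∠ ≈ 2.43°
|T| = 800 · 539 / 396.36 ≈ 1087.9
Gain = 20 log₁₀(1087.9) ≈ 60.73 dB
∠T = 0.21° − 2.43° = -2.22°

At s = jω = j20:
zero (s+539): 539 + j20 → |·| = √(539²+20²) = √290921 ≈ 539.37, ∠ = arctan(20/539) ≈ 2.13°
quadratic: (j20)² + 8.4·j20 + 400 = 0 + j168 → |·| ≈ 168, ∠ ≈ 90.00°
|T| = 800 · 539.37 / 168 ≈ 2568.4
Gain = 20 log₁₀(2568.4) ≈ 68.19 dB
∠T = 2.13° − 90.00° = -87.87°

ω = 2: 60.7 dB, -2.2°; ω = 20: 68.2 dB, -87.9°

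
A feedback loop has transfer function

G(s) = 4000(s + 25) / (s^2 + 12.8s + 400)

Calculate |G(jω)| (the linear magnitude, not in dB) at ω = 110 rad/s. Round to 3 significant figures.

38.3

At s = jω = j110:
zero (s+25): 25 + j110 → |·| = √(25²+110²) = √12725 ≈ 112.81, ∠ = arctan(110/25) ≈ 77.20°
quadratic: (j110)² + 12.8·j110 + 400 = -11700 + j1408 → |·| ≈ 11784, ∠ ≈ 173.14°
|G| = 4000 · 112.81 / 11784 ≈ 38.293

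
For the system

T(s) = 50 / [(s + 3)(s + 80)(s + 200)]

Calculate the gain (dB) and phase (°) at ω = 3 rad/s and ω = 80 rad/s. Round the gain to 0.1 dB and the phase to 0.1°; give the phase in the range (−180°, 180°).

ω = 3: -62.7 dB, -48.0°; ω = 80: -91.8 dB, -154.7°

At s = jω = j3:
pole (s+3): 3 + j3 → |·| = √(3²+3²) = √18 ≈ 4.2426, ∠ = arctan(3/3) ≈ 45.00°
pole (s+80): 80 + j3 → |·| = √(80²+3²) = √6409 ≈ 80.056, ∠ = arctan(3/80) ≈ 2.15°
pole (s+200): 200 + j3 → |·| = √(200²+3²) = √40009 ≈ 200.02, ∠ = arctan(3/200) ≈ 0.86°
|T| = 50 / 67936 ≈ 0.00073599
Gain = 20 log₁₀(0.00073599) ≈ -62.66 dB
∠T = 0.00° − 48.01° = -48.01°

At s = jω = j80:
pole (s+3): 3 + j80 → |·| = √(3²+80²) = √6409 ≈ 80.056, ∠ = arctan(80/3) ≈ 87.85°
pole (s+80): 80 + j80 → |·| = √(80²+80²) = √12800 ≈ 113.14, ∠ = arctan(80/80) ≈ 45.00°
pole (s+200): 200 + j80 → |·| = √(200²+80²) = √46400 ≈ 215.41, ∠ = arctan(80/200) ≈ 21.80°
|T| = 50 / 1.9511e+06 ≈ 2.5627e-05
Gain = 20 log₁₀(2.5627e-05) ≈ -91.83 dB
∠T = 0.00° − 154.65° = -154.65°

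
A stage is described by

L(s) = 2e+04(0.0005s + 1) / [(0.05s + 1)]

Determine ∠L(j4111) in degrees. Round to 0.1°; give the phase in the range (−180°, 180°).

-25.7°

At ω = 4111 rad/s:
zero (1 + j4111·0.0005) = 1 + j2.0555 → |·| ≈ 2.2858, ∠ ≈ 64.06°
pole (1 + j4111·0.05) = 1 + j205.55 → |·| ≈ 205.55, ∠ ≈ 89.72°
∠L = (64.06°) − (89.72°) = -25.66°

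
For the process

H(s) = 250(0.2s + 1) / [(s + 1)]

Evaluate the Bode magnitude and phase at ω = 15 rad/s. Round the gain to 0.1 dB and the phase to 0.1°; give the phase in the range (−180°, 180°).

At ω = 15 rad/s:
zero (1 + j15·0.2) = 1 + j3 → |·| ≈ 3.1623, ∠ ≈ 71.57°
pole (1 + j15·1) = 1 + j15 → |·| ≈ 15.033, ∠ ≈ 86.19°
|H| = 250 · 3.1623 / (15.033) ≈ 52.589
Gain = 20 log₁₀(52.589) ≈ 34.42 dB
∠H = (71.57°) − (86.19°) = -14.62°

34.4 dB, -14.6°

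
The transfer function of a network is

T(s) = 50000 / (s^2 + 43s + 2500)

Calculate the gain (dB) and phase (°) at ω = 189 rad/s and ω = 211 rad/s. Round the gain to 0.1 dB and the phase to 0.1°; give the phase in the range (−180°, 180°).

At s = jω = j189:
quadratic: (j189)² + 43·j189 + 2500 = -33221 + j8127 → |·| ≈ 34201, ∠ ≈ 166.25°
|T| = 50000 / 34201 ≈ 1.4619
Gain = 20 log₁₀(1.4619) ≈ 3.30 dB
∠T = 0.00° − 166.25° = -166.25°

At s = jω = j211:
quadratic: (j211)² + 43·j211 + 2500 = -42021 + j9073 → |·| ≈ 42989, ∠ ≈ 167.82°
|T| = 50000 / 42989 ≈ 1.1631
Gain = 20 log₁₀(1.1631) ≈ 1.31 dB
∠T = 0.00° − 167.82° = -167.82°

ω = 189: 3.3 dB, -166.3°; ω = 211: 1.3 dB, -167.8°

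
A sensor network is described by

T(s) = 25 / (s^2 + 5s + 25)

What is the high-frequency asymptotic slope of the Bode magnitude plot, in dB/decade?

-40 dB/decade

Each pole contributes −20 dB/decade at high frequency; each zero contributes +20 dB/decade.
Net: 0 zero(s) − 2 pole(s) → -40 dB/decade.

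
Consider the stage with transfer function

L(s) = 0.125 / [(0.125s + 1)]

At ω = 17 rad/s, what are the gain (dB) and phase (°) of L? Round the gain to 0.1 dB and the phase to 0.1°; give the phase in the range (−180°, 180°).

At ω = 17 rad/s:
pole (1 + j17·0.125) = 1 + j2.125 → |·| ≈ 2.3485, ∠ ≈ 64.80°
|L| = 0.125 · 1 / (2.3485) ≈ 0.053225
Gain = 20 log₁₀(0.053225) ≈ -25.48 dB
∠L = (0°) − (64.80°) = -64.80°

-25.5 dB, -64.8°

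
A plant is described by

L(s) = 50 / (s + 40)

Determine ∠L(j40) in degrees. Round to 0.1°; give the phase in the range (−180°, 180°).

-45.0°

Substitute s = j40:
Numerator: 50 = 50 + j0
Denominator: (j40) + 40 = 40 + j40
|N| = √(50² + 0²) ≈ 50, ∠N ≈ 0.00°
|D| = √(40² + 40²) ≈ 56.569, ∠D ≈ 45.00°
∠L = 0.00° − 45.00° = -45.00°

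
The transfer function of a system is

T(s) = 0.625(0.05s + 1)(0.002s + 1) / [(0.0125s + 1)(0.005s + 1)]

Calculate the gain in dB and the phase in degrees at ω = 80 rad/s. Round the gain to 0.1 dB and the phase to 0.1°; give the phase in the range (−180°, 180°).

4.7 dB, 18.3°

At ω = 80 rad/s:
zero (1 + j80·0.05) = 1 + j4 → |·| ≈ 4.1231, ∠ ≈ 75.96°
zero (1 + j80·0.002) = 1 + j0.16 → |·| ≈ 1.0127, ∠ ≈ 9.09°
pole (1 + j80·0.0125) = 1 + j1 → |·| ≈ 1.4142, ∠ ≈ 45.00°
pole (1 + j80·0.005) = 1 + j0.4 → |·| ≈ 1.077, ∠ ≈ 21.80°
|T| = 0.625 · 4.1231 · 1.0127 / (1.4142 · 1.077) ≈ 1.7134
Gain = 20 log₁₀(1.7134) ≈ 4.68 dB
∠T = (75.96° + 9.09°) − (45.00° + 21.80°) = 18.25°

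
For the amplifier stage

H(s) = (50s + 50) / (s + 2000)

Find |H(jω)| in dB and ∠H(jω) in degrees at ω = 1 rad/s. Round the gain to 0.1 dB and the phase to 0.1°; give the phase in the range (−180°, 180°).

-29.0 dB, 45.0°

Substitute s = j1:
Numerator: 50(j1) + 50 = 50 + j50
Denominator: (j1) + 2000 = 2000 + j1
|N| = √(50² + 50²) ≈ 70.711, ∠N ≈ 45.00°
|D| = √(2000² + 1²) ≈ 2000, ∠D ≈ 0.03°
|H| = 70.711 / 2000 ≈ 0.035355
Gain = 20 log₁₀(0.035355) ≈ -29.03 dB
∠H = 45.00° − 0.03° = 44.97°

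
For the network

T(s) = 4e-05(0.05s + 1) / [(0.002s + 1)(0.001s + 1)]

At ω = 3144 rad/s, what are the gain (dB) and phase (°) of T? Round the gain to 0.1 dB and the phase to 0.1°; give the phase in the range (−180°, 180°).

At ω = 3144 rad/s:
zero (1 + j3144·0.05) = 1 + j157.2 → |·| ≈ 157.2, ∠ ≈ 89.64°
pole (1 + j3144·0.002) = 1 + j6.288 → |·| ≈ 6.367, ∠ ≈ 80.96°
pole (1 + j3144·0.001) = 1 + j3.144 → |·| ≈ 3.2992, ∠ ≈ 72.36°
|T| = 4e-05 · 157.2 / (6.367 · 3.2992) ≈ 0.00029934
Gain = 20 log₁₀(0.00029934) ≈ -70.48 dB
∠T = (89.64°) − (80.96° + 72.36°) = -63.68°

-70.5 dB, -63.7°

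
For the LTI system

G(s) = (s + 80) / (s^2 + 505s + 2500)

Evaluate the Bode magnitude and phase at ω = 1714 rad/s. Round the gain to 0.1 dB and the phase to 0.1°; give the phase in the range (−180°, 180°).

-65.0 dB, -76.2°

Substitute s = j1714:
Numerator: (j1714) + 80 = 80 + j1714
Denominator: (j1714)^2 + 505(j1714) + 2500 = -2935296 + j865570
|N| = √(80² + 1714²) ≈ 1715.9, ∠N ≈ 87.33°
|D| = √(2935296² + 865570²) ≈ 3.0603e+06, ∠D ≈ 163.57°
|G| = 1715.9 / 3.0603e+06 ≈ 0.0005607
Gain = 20 log₁₀(0.0005607) ≈ -65.03 dB
∠G = 87.33° − 163.57° = -76.24°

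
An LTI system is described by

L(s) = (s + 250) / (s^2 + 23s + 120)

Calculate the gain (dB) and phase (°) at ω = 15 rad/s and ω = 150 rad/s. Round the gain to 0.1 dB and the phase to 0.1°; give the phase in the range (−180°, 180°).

Substitute s = j15:
Numerator: (j15) + 250 = 250 + j15
Denominator: (j15)^2 + 23(j15) + 120 = -105 + j345
|N| = √(250² + 15²) ≈ 250.45, ∠N ≈ 3.43°
|D| = √(105² + 345²) ≈ 360.62, ∠D ≈ 106.93°
|L| = 250.45 / 360.62 ≈ 0.6945
Gain = 20 log₁₀(0.6945) ≈ -3.17 dB
∠L = 3.43° − 106.93° = -103.50°

Substitute s = j150:
Numerator: (j150) + 250 = 250 + j150
Denominator: (j150)^2 + 23(j150) + 120 = -22380 + j3450
|N| = √(250² + 150²) ≈ 291.55, ∠N ≈ 30.96°
|D| = √(22380² + 3450²) ≈ 22644, ∠D ≈ 171.24°
|L| = 291.55 / 22644 ≈ 0.012875
Gain = 20 log₁₀(0.012875) ≈ -37.81 dB
∠L = 30.96° − 171.24° = -140.28°

ω = 15: -3.2 dB, -103.5°; ω = 150: -37.8 dB, -140.3°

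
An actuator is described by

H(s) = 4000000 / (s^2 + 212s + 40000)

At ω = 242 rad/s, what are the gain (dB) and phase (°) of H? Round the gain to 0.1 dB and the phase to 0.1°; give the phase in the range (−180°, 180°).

37.3 dB, -109.9°

At s = jω = j242:
quadratic: (j242)² + 212·j242 + 40000 = -18564 + j51304 → |·| ≈ 54559, ∠ ≈ 109.89°
|H| = 4000000 / 54559 ≈ 73.315
Gain = 20 log₁₀(73.315) ≈ 37.30 dB
∠H = 0.00° − 109.89° = -109.89°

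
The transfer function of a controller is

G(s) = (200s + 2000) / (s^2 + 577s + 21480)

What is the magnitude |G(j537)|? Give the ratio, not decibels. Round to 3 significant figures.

Substitute s = j537:
Numerator: 200(j537) + 2000 = 2000 + j107400
Denominator: (j537)^2 + 577(j537) + 21480 = -266889 + j309849
|N| = √(2000² + 107400²) ≈ 1.0742e+05, ∠N ≈ 88.93°
|D| = √(266889² + 309849²) ≈ 4.0895e+05, ∠D ≈ 130.74°
|G| = 1.0742e+05 / 4.0895e+05 ≈ 0.26267

0.263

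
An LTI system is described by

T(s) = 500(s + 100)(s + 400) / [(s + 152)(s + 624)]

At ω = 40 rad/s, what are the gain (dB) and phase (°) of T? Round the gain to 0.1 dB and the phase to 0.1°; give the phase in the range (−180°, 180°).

46.9 dB, 9.1°

At s = jω = j40:
zero (s+100): 100 + j40 → |·| = √(100²+40²) = √11600 ≈ 107.7, ∠ = arctan(40/100) ≈ 21.80°
zero (s+400): 400 + j40 → |·| = √(400²+40²) = √161600 ≈ 402, ∠ = arctan(40/400) ≈ 5.71°
pole (s+152): 152 + j40 → |·| = √(152²+40²) = √24704 ≈ 157.18, ∠ = arctan(40/152) ≈ 14.74°
pole (s+624): 624 + j40 → |·| = √(624²+40²) = √390976 ≈ 625.28, ∠ = arctan(40/624) ≈ 3.67°
|T| = 500 · 43295 / 98282 ≈ 220.26
Gain = 20 log₁₀(220.26) ≈ 46.86 dB
∠T = 27.51° − 18.41° = 9.10°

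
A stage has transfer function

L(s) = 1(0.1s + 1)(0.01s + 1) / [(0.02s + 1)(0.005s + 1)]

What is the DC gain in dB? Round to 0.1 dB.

L(0) = 1 · 1 / 1 = 1
20 log₁₀(1) ≈ 0.00 dB

0.0 dB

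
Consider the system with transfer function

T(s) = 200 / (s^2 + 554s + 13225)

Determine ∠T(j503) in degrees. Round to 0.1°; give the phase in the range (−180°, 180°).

-130.7°

Substitute s = j503:
Numerator: 200 = 200 + j0
Denominator: (j503)^2 + 554(j503) + 13225 = -239784 + j278662
|N| = √(200² + 0²) ≈ 200, ∠N ≈ 0.00°
|D| = √(239784² + 278662²) ≈ 3.6763e+05, ∠D ≈ 130.71°
∠T = 0.00° − 130.71° = -130.71°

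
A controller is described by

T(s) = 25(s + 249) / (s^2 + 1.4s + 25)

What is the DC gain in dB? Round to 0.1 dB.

47.9 dB

T(0) = 25·249 / 25 = 249
20 log₁₀(249) ≈ 47.92 dB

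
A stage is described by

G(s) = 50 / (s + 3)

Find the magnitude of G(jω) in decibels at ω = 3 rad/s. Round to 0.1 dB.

21.4 dB

Substitute s = j3:
Numerator: 50 = 50 + j0
Denominator: (j3) + 3 = 3 + j3
|N| = √(50² + 0²) ≈ 50, ∠N ≈ 0.00°
|D| = √(3² + 3²) ≈ 4.2426, ∠D ≈ 45.00°
|G| = 50 / 4.2426 ≈ 11.785
Gain = 20 log₁₀(11.785) ≈ 21.43 dB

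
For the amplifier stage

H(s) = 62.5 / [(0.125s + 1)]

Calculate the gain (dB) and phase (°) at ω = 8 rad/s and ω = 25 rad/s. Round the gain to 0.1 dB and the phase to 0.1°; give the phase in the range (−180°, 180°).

At ω = 8 rad/s:
pole (1 + j8·0.125) = 1 + j1 → |·| ≈ 1.4142, ∠ ≈ 45.00°
|H| = 62.5 · 1 / (1.4142) ≈ 44.195
Gain = 20 log₁₀(44.195) ≈ 32.91 dB
∠H = (0°) − (45.00°) = -45.00°

At ω = 25 rad/s:
pole (1 + j25·0.125) = 1 + j3.125 → |·| ≈ 3.2811, ∠ ≈ 72.26°
|H| = 62.5 · 1 / (3.2811) ≈ 19.048
Gain = 20 log₁₀(19.048) ≈ 25.60 dB
∠H = (0°) − (72.26°) = -72.26°

ω = 8: 32.9 dB, -45.0°; ω = 25: 25.6 dB, -72.3°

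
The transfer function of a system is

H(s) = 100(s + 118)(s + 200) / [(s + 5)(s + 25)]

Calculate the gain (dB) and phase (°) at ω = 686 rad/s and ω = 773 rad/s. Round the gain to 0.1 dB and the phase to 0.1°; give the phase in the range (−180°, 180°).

At s = jω = j686:
zero (s+118): 118 + j686 → |·| = √(118²+686²) = √484520 ≈ 696.07, ∠ = arctan(686/118) ≈ 80.24°
zero (s+200): 200 + j686 → |·| = √(200²+686²) = √510596 ≈ 714.56, ∠ = arctan(686/200) ≈ 73.75°
pole (s+5): 5 + j686 → |·| = √(5²+686²) = √470621 ≈ 686.02, ∠ = arctan(686/5) ≈ 89.58°
pole (s+25): 25 + j686 → |·| = √(25²+686²) = √471221 ≈ 686.46, ∠ = arctan(686/25) ≈ 87.91°
|H| = 100 · 4.9738e+05 / 4.7093e+05 ≈ 105.62
Gain = 20 log₁₀(105.62) ≈ 40.47 dB
∠H = 153.99° − 177.49° = -23.50°

At s = jω = j773:
zero (s+118): 118 + j773 → |·| = √(118²+773²) = √611453 ≈ 781.95, ∠ = arctan(773/118) ≈ 81.32°
zero (s+200): 200 + j773 → |·| = √(200²+773²) = √637529 ≈ 798.45, ∠ = arctan(773/200) ≈ 75.49°
pole (s+5): 5 + j773 → |·| = √(5²+773²) = √597554 ≈ 773.02, ∠ = arctan(773/5) ≈ 89.63°
pole (s+25): 25 + j773 → |·| = √(25²+773²) = √598154 ≈ 773.4, ∠ = arctan(773/25) ≈ 88.15°
|H| = 100 · 6.2435e+05 / 5.9785e+05 ≈ 104.43
Gain = 20 log₁₀(104.43) ≈ 40.38 dB
∠H = 156.81° − 177.78° = -20.97°

ω = 686: 40.5 dB, -23.5°; ω = 773: 40.4 dB, -21.0°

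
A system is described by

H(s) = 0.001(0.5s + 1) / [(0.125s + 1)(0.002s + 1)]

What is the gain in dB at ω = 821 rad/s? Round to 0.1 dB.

-53.6 dB

At ω = 821 rad/s:
zero (1 + j821·0.5) = 1 + j410.5 → |·| ≈ 410.5, ∠ ≈ 89.86°
pole (1 + j821·0.125) = 1 + j102.625 → |·| ≈ 102.63, ∠ ≈ 89.44°
pole (1 + j821·0.002) = 1 + j1.642 → |·| ≈ 1.9225, ∠ ≈ 58.66°
|H| = 0.001 · 410.5 / (102.63 · 1.9225) ≈ 0.0020805
Gain = 20 log₁₀(0.0020805) ≈ -53.64 dB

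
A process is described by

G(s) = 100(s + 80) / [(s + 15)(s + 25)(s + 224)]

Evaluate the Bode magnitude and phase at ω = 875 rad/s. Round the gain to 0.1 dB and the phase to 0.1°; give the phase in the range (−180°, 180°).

-77.9 dB, -168.2°

At s = jω = j875:
zero (s+80): 80 + j875 → |·| = √(80²+875²) = √772025 ≈ 878.65, ∠ = arctan(875/80) ≈ 84.78°
pole (s+15): 15 + j875 → |·| = √(15²+875²) = √765850 ≈ 875.13, ∠ = arctan(875/15) ≈ 89.02°
pole (s+25): 25 + j875 → |·| = √(25²+875²) = √766250 ≈ 875.36, ∠ = arctan(875/25) ≈ 88.36°
pole (s+224): 224 + j875 → |·| = √(224²+875²) = √815801 ≈ 903.22, ∠ = arctan(875/224) ≈ 75.64°
|G| = 100 · 878.65 / 6.9192e+08 ≈ 0.00012699
Gain = 20 log₁₀(0.00012699) ≈ -77.92 dB
∠G = 84.78° − 253.02° = -168.24°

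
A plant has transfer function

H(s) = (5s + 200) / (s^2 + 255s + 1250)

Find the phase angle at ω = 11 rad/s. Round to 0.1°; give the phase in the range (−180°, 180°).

Substitute s = j11:
Numerator: 5(j11) + 200 = 200 + j55
Denominator: (j11)^2 + 255(j11) + 1250 = 1129 + j2805
|N| = √(200² + 55²) ≈ 207.42, ∠N ≈ 15.38°
|D| = √(1129² + 2805²) ≈ 3023.7, ∠D ≈ 68.08°
∠H = 15.38° − 68.08° = -52.70°

-52.7°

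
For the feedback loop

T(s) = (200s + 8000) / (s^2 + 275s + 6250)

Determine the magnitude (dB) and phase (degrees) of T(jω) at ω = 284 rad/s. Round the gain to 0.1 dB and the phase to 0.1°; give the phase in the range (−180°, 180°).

-5.5 dB, -51.6°

Substitute s = j284:
Numerator: 200(j284) + 8000 = 8000 + j56800
Denominator: (j284)^2 + 275(j284) + 6250 = -74406 + j78100
|N| = √(8000² + 56800²) ≈ 57361, ∠N ≈ 81.98°
|D| = √(74406² + 78100²) ≈ 1.0787e+05, ∠D ≈ 133.61°
|T| = 57361 / 1.0787e+05 ≈ 0.53176
Gain = 20 log₁₀(0.53176) ≈ -5.49 dB
∠T = 81.98° − 133.61° = -51.63°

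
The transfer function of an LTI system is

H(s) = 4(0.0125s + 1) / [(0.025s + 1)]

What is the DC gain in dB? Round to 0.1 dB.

H(0) = 4 · 1 / 1 = 4
20 log₁₀(4) ≈ 12.04 dB

12.0 dB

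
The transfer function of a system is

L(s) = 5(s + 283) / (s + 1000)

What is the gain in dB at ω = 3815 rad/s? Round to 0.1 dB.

At s = jω = j3815:
zero (s+283): 283 + j3815 → |·| = √(283²+3815²) = √14634314 ≈ 3825.5, ∠ = arctan(3815/283) ≈ 85.76°
pole (s+1000): 1000 + j3815 → |·| = √(1000²+3815²) = √15554225 ≈ 3943.9, ∠ = arctan(3815/1000) ≈ 75.31°
|L| = 5 · 3825.5 / 3943.9 ≈ 4.8499
Gain = 20 log₁₀(4.8499) ≈ 13.71 dB

13.7 dB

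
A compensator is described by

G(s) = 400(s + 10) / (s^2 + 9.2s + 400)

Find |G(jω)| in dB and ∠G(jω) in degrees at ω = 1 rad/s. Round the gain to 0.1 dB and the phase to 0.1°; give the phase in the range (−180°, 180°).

At s = jω = j1:
zero (s+10): 10 + j1 → |·| = √(10²+1²) = √101 ≈ 10.05, ∠ = arctan(1/10) ≈ 5.71°
quadratic: (j1)² + 9.2·j1 + 400 = 399 + j9.2 → |·| ≈ 399.11, ∠ ≈ 1.32°
|G| = 400 · 10.05 / 399.11 ≈ 10.072
Gain = 20 log₁₀(10.072) ≈ 20.06 dB
∠G = 5.71° − 1.32° = 4.39°

20.1 dB, 4.4°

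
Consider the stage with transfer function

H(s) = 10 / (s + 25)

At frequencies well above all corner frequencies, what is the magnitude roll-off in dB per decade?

-20 dB/decade

Each pole contributes −20 dB/decade at high frequency; each zero contributes +20 dB/decade.
Net: 0 zero(s) − 1 pole(s) → -20 dB/decade.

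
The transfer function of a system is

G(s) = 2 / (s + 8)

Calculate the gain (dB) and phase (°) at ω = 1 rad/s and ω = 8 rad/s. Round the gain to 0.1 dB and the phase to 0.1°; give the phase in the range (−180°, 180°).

ω = 1: -12.1 dB, -7.1°; ω = 8: -15.1 dB, -45.0°

Substitute s = j1:
Numerator: 2 = 2 + j0
Denominator: (j1) + 8 = 8 + j1
|N| = √(2² + 0²) ≈ 2, ∠N ≈ 0.00°
|D| = √(8² + 1²) ≈ 8.0623, ∠D ≈ 7.13°
|G| = 2 / 8.0623 ≈ 0.24807
Gain = 20 log₁₀(0.24807) ≈ -12.11 dB
∠G = 0.00° − 7.13° = -7.13°

Substitute s = j8:
Numerator: 2 = 2 + j0
Denominator: (j8) + 8 = 8 + j8
|N| = √(2² + 0²) ≈ 2, ∠N ≈ 0.00°
|D| = √(8² + 8²) ≈ 11.314, ∠D ≈ 45.00°
|G| = 2 / 11.314 ≈ 0.17677
Gain = 20 log₁₀(0.17677) ≈ -15.05 dB
∠G = 0.00° − 45.00° = -45.00°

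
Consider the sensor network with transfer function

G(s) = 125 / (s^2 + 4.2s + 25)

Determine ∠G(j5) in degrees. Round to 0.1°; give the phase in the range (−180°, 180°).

-90.0°

At s = jω = j5:
quadratic: (j5)² + 4.2·j5 + 25 = 0 + j21 → |·| ≈ 21, ∠ ≈ 90.00°
∠G = 0.00° − 90.00° = -90.00°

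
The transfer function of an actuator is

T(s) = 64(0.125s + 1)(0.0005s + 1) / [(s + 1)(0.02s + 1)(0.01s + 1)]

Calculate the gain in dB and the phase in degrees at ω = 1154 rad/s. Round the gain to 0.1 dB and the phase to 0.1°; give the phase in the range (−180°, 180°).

-29.2 dB, -142.9°

At ω = 1154 rad/s:
zero (1 + j1154·0.125) = 1 + j144.25 → |·| ≈ 144.25, ∠ ≈ 89.60°
zero (1 + j1154·0.0005) = 1 + j0.577 → |·| ≈ 1.1545, ∠ ≈ 29.98°
pole (1 + j1154·1) = 1 + j1154 → |·| ≈ 1154, ∠ ≈ 89.95°
pole (1 + j1154·0.02) = 1 + j23.08 → |·| ≈ 23.102, ∠ ≈ 87.52°
pole (1 + j1154·0.01) = 1 + j11.54 → |·| ≈ 11.583, ∠ ≈ 85.05°
|T| = 64 · 144.25 · 1.1545 / (1154 · 23.102 · 11.583) ≈ 0.034515
Gain = 20 log₁₀(0.034515) ≈ -29.24 dB
∠T = (89.60° + 29.98°) − (89.95° + 87.52° + 85.05°) = -142.94°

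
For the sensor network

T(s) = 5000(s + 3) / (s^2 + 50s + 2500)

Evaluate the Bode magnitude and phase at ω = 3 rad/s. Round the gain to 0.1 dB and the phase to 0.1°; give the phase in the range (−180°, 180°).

18.6 dB, 41.6°

At s = jω = j3:
zero (s+3): 3 + j3 → |·| = √(3²+3²) = √18 ≈ 4.2426, ∠ = arctan(3/3) ≈ 45.00°
quadratic: (j3)² + 50·j3 + 2500 = 2491 + j150 → |·| ≈ 2495.5, ∠ ≈ 3.45°
|T| = 5000 · 4.2426 / 2495.5 ≈ 8.5005
Gain = 20 log₁₀(8.5005) ≈ 18.59 dB
∠T = 45.00° − 3.45° = 41.55°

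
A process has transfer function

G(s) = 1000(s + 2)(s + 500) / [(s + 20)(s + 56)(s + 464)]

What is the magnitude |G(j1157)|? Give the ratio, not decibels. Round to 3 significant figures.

At s = jω = j1157:
zero (s+2): 2 + j1157 → |·| = √(2²+1157²) = √1338653 ≈ 1157, ∠ = arctan(1157/2) ≈ 89.90°
zero (s+500): 500 + j1157 → |·| = √(500²+1157²) = √1588649 ≈ 1260.4, ∠ = arctan(1157/500) ≈ 66.63°
pole (s+20): 20 + j1157 → |·| = √(20²+1157²) = √1339049 ≈ 1157.2, ∠ = arctan(1157/20) ≈ 89.01°
pole (s+56): 56 + j1157 → |·| = √(56²+1157²) = √1341785 ≈ 1158.4, ∠ = arctan(1157/56) ≈ 87.23°
pole (s+464): 464 + j1157 → |·| = √(464²+1157²) = √1553945 ≈ 1246.6, ∠ = arctan(1157/464) ≈ 68.15°
|G| = 1000 · 1.4583e+06 / 1.6711e+09 ≈ 0.87266

0.873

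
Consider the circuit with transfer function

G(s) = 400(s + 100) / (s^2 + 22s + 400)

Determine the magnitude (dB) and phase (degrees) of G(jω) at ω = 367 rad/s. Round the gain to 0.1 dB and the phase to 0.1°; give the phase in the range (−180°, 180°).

At s = jω = j367:
zero (s+100): 100 + j367 → |·| = √(100²+367²) = √144689 ≈ 380.38, ∠ = arctan(367/100) ≈ 74.76°
quadratic: (j367)² + 22·j367 + 400 = -134289 + j8074 → |·| ≈ 1.3453e+05, ∠ ≈ 176.56°
|G| = 400 · 380.38 / 1.3453e+05 ≈ 1.131
Gain = 20 log₁₀(1.131) ≈ 1.07 dB
∠G = 74.76° − 176.56° = -101.80°

1.1 dB, -101.8°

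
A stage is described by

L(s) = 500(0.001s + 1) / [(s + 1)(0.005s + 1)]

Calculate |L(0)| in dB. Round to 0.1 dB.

L(0) = 500 · 1 / 1 = 500
20 log₁₀(500) ≈ 53.98 dB

54.0 dB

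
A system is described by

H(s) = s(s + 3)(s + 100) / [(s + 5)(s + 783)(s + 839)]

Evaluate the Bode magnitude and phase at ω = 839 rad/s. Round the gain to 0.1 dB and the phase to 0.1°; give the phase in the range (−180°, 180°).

At s = jω = j839:
zero (s+3): 3 + j839 → |·| = √(3²+839²) = √703930 ≈ 839.01, ∠ = arctan(839/3) ≈ 89.80°
zero (s+100): 100 + j839 → |·| = √(100²+839²) = √713921 ≈ 844.94, ∠ = arctan(839/100) ≈ 83.20°
zero at origin: s = j839 → |·| = 839, ∠ = 90.00°
pole (s+5): 5 + j839 → |·| = √(5²+839²) = √703946 ≈ 839.01, ∠ = arctan(839/5) ≈ 89.66°
pole (s+783): 783 + j839 → |·| = √(783²+839²) = √1317010 ≈ 1147.6, ∠ = arctan(839/783) ≈ 46.98°
pole (s+839): 839 + j839 → |·| = √(839²+839²) = √1407842 ≈ 1186.5, ∠ = arctan(839/839) ≈ 45.00°
|H| = 1 · 5.9478e+08 / 1.1424e+09 ≈ 0.52064
Gain = 20 log₁₀(0.52064) ≈ -5.67 dB
∠H = 263.00° − 181.64° = 81.36°

-5.7 dB, 81.4°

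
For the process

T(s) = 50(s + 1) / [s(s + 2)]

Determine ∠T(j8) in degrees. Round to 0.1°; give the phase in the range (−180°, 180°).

At s = jω = j8:
zero (s+1): 1 + j8 → |·| = √(1²+8²) = √65 ≈ 8.0623, ∠ = arctan(8/1) ≈ 82.87°
pole (s+2): 2 + j8 → |·| = √(2²+8²) = √68 ≈ 8.2462, ∠ = arctan(8/2) ≈ 75.96°
pole at origin: |s| = 8, ∠ = 90.00° (in denominator)
∠T = 82.87° − 165.96° = -83.09°

-83.1°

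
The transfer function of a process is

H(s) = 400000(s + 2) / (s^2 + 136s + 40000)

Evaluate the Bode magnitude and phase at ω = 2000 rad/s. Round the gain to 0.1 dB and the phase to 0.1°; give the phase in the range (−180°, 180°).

46.1 dB, -86.1°

At s = jω = j2000:
zero (s+2): 2 + j2000 → |·| = √(2²+2000²) = √4000004 ≈ 2000, ∠ = arctan(2000/2) ≈ 89.94°
quadratic: (j2000)² + 136·j2000 + 40000 = -3960000 + j272000 → |·| ≈ 3.9693e+06, ∠ ≈ 176.07°
|H| = 400000 · 2000 / 3.9693e+06 ≈ 201.55
Gain = 20 log₁₀(201.55) ≈ 46.09 dB
∠H = 89.94° − 176.07° = -86.13°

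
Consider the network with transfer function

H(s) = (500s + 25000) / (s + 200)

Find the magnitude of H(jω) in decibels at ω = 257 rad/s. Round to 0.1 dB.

Substitute s = j257:
Numerator: 500(j257) + 25000 = 25000 + j128500
Denominator: (j257) + 200 = 200 + j257
|N| = √(25000² + 128500²) ≈ 1.3091e+05, ∠N ≈ 78.99°
|D| = √(200² + 257²) ≈ 325.65, ∠D ≈ 52.11°
|H| = 1.3091e+05 / 325.65 ≈ 402
Gain = 20 log₁₀(402) ≈ 52.08 dB

52.1 dB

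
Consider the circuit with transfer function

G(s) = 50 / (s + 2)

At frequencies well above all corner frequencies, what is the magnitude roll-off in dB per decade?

Each pole contributes −20 dB/decade at high frequency; each zero contributes +20 dB/decade.
Net: 0 zero(s) − 1 pole(s) → -20 dB/decade.

-20 dB/decade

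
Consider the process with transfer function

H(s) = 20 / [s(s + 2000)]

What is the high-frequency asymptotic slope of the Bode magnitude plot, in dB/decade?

Each pole contributes −20 dB/decade at high frequency; each zero contributes +20 dB/decade.
Net: 0 zero(s) − 2 pole(s) → -40 dB/decade.

-40 dB/decade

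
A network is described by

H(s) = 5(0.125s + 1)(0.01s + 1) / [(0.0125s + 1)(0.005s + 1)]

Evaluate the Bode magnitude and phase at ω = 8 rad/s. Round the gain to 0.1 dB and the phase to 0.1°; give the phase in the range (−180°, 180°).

17.0 dB, 41.6°

At ω = 8 rad/s:
zero (1 + j8·0.125) = 1 + j1 → |·| ≈ 1.4142, ∠ ≈ 45.00°
zero (1 + j8·0.01) = 1 + j0.08 → |·| ≈ 1.0032, ∠ ≈ 4.57°
pole (1 + j8·0.0125) = 1 + j0.1 → |·| ≈ 1.005, ∠ ≈ 5.71°
pole (1 + j8·0.005) = 1 + j0.04 → |·| ≈ 1.0008, ∠ ≈ 2.29°
|H| = 5 · 1.4142 · 1.0032 / (1.005 · 1.0008) ≈ 7.0527
Gain = 20 log₁₀(7.0527) ≈ 16.97 dB
∠H = (45.00° + 4.57°) − (5.71° + 2.29°) = 41.57°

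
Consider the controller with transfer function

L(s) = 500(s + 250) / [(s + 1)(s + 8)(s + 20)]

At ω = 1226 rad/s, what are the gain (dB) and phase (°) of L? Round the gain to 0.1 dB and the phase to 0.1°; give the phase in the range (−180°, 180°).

-69.4 dB, 169.8°

At s = jω = j1226:
zero (s+250): 250 + j1226 → |·| = √(250²+1226²) = √1565576 ≈ 1251.2, ∠ = arctan(1226/250) ≈ 78.47°
pole (s+1): 1 + j1226 → |·| = √(1²+1226²) = √1503077 ≈ 1226, ∠ = arctan(1226/1) ≈ 89.95°
pole (s+8): 8 + j1226 → |·| = √(8²+1226²) = √1503140 ≈ 1226, ∠ = arctan(1226/8) ≈ 89.63°
pole (s+20): 20 + j1226 → |·| = √(20²+1226²) = √1503476 ≈ 1226.2, ∠ = arctan(1226/20) ≈ 89.07°
|L| = 500 · 1251.2 / 1.8431e+09 ≈ 0.00033943
Gain = 20 log₁₀(0.00033943) ≈ -69.38 dB
∠L = 78.47° − 268.65° = -190.18° ≡ 169.82° (principal value)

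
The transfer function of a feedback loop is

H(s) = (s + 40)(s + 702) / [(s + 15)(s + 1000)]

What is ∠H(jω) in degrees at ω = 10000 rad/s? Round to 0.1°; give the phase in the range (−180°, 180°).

At s = jω = j10000:
zero (s+40): 40 + j10000 → |·| = √(40²+10000²) = √100001600 ≈ 10000, ∠ = arctan(10000/40) ≈ 89.77°
zero (s+702): 702 + j10000 → |·| = √(702²+10000²) = √100492804 ≈ 10025, ∠ = arctan(10000/702) ≈ 85.98°
pole (s+15): 15 + j10000 → |·| = √(15²+10000²) = √100000225 ≈ 10000, ∠ = arctan(10000/15) ≈ 89.91°
pole (s+1000): 1000 + j10000 → |·| = √(1000²+10000²) = √101000000 ≈ 10050, ∠ = arctan(10000/1000) ≈ 84.29°
∠H = 175.75° − 174.20° = 1.55°

1.6°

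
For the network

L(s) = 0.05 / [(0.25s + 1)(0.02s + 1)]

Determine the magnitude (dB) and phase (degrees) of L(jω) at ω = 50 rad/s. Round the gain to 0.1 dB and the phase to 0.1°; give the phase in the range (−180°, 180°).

-51.0 dB, -130.4°

At ω = 50 rad/s:
pole (1 + j50·0.25) = 1 + j12.5 → |·| ≈ 12.54, ∠ ≈ 85.43°
pole (1 + j50·0.02) = 1 + j1 → |·| ≈ 1.4142, ∠ ≈ 45.00°
|L| = 0.05 · 1 / (12.54 · 1.4142) ≈ 0.0028194
Gain = 20 log₁₀(0.0028194) ≈ -51.00 dB
∠L = (0°) − (85.43° + 45.00°) = -130.43°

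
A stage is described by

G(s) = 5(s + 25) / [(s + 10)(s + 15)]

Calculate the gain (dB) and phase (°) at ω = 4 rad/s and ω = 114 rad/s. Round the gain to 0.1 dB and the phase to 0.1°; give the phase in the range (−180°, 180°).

ω = 4: -2.4 dB, -27.6°; ω = 114: -27.1 dB, -89.9°

At s = jω = j4:
zero (s+25): 25 + j4 → |·| = √(25²+4²) = √641 ≈ 25.318, ∠ = arctan(4/25) ≈ 9.09°
pole (s+10): 10 + j4 → |·| = √(10²+4²) = √116 ≈ 10.77, ∠ = arctan(4/10) ≈ 21.80°
pole (s+15): 15 + j4 → |·| = √(15²+4²) = √241 ≈ 15.524, ∠ = arctan(4/15) ≈ 14.93°
|G| = 5 · 25.318 / 167.19 ≈ 0.75716
Gain = 20 log₁₀(0.75716) ≈ -2.42 dB
∠G = 9.09° − 36.73° = -27.64°

At s = jω = j114:
zero (s+25): 25 + j114 → |·| = √(25²+114²) = √13621 ≈ 116.71, ∠ = arctan(114/25) ≈ 77.63°
pole (s+10): 10 + j114 → |·| = √(10²+114²) = √13096 ≈ 114.44, ∠ = arctan(114/10) ≈ 84.99°
pole (s+15): 15 + j114 → |·| = √(15²+114²) = √13221 ≈ 114.98, ∠ = arctan(114/15) ≈ 82.50°
|G| = 5 · 116.71 / 13158 ≈ 0.044349
Gain = 20 log₁₀(0.044349) ≈ -27.06 dB
∠G = 77.63° − 167.49° = -89.86°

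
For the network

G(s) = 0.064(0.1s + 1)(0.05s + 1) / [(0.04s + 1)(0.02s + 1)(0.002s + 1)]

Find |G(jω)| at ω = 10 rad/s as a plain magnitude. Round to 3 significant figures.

At ω = 10 rad/s:
zero (1 + j10·0.1) = 1 + j1 → |·| ≈ 1.4142, ∠ ≈ 45.00°
zero (1 + j10·0.05) = 1 + j0.5 → |·| ≈ 1.118, ∠ ≈ 26.57°
pole (1 + j10·0.04) = 1 + j0.4 → |·| ≈ 1.077, ∠ ≈ 21.80°
pole (1 + j10·0.02) = 1 + j0.2 → |·| ≈ 1.0198, ∠ ≈ 11.31°
pole (1 + j10·0.002) = 1 + j0.02 → |·| ≈ 1.0002, ∠ ≈ 1.15°
|G| = 0.064 · 1.4142 · 1.118 / (1.077 · 1.0198 · 1.0002) ≈ 0.092112

0.0921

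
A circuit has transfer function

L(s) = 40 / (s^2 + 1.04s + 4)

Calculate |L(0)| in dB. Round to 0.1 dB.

L(0) = 40 / 4 = 10
20 log₁₀(10) ≈ 20.00 dB

20.0 dB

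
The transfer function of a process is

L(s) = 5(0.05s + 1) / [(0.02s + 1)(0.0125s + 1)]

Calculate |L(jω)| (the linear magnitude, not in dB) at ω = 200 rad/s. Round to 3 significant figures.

At ω = 200 rad/s:
zero (1 + j200·0.05) = 1 + j10 → |·| ≈ 10.05, ∠ ≈ 84.29°
pole (1 + j200·0.02) = 1 + j4 → |·| ≈ 4.1231, ∠ ≈ 75.96°
pole (1 + j200·0.0125) = 1 + j2.5 → |·| ≈ 2.6926, ∠ ≈ 68.20°
|L| = 5 · 10.05 / (4.1231 · 2.6926) ≈ 4.5263

4.53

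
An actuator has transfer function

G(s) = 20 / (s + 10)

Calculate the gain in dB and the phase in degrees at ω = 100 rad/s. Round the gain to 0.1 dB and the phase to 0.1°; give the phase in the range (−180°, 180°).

-14.0 dB, -84.3°

At s = jω = j100:
pole (s+10): 10 + j100 → |·| = √(10²+100²) = √10100 ≈ 100.5, ∠ = arctan(100/10) ≈ 84.29°
|G| = 20 / 100.5 ≈ 0.199
Gain = 20 log₁₀(0.199) ≈ -14.02 dB
∠G = 0.00° − 84.29° = -84.29°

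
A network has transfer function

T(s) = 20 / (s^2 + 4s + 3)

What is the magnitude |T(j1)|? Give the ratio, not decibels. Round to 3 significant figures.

4.47

Substitute s = j1:
Numerator: 20 = 20 + j0
Denominator: (j1)^2 + 4(j1) + 3 = 2 + j4
|N| = √(20² + 0²) ≈ 20, ∠N ≈ 0.00°
|D| = √(2² + 4²) ≈ 4.4721, ∠D ≈ 63.43°
|T| = 20 / 4.4721 ≈ 4.4722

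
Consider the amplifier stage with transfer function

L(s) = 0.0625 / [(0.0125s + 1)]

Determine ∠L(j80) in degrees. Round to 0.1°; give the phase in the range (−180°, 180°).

-45.0°

At ω = 80 rad/s:
pole (1 + j80·0.0125) = 1 + j1 → |·| ≈ 1.4142, ∠ ≈ 45.00°
∠L = (0°) − (45.00°) = -45.00°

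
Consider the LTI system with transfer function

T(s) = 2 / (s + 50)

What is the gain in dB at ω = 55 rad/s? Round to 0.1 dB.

-31.4 dB

At s = jω = j55:
pole (s+50): 50 + j55 → |·| = √(50²+55²) = √5525 ≈ 74.33, ∠ = arctan(55/50) ≈ 47.73°
|T| = 2 / 74.33 ≈ 0.026907
Gain = 20 log₁₀(0.026907) ≈ -31.40 dB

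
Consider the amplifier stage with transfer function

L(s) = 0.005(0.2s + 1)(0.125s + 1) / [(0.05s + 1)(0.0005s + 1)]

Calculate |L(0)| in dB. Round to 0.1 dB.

L(0) = 0.005 · 1 / 1 = 0.005
20 log₁₀(0.005) ≈ -46.02 dB

-46.0 dB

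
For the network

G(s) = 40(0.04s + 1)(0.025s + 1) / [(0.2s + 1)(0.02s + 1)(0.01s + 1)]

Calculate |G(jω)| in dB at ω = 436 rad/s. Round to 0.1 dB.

At ω = 436 rad/s:
zero (1 + j436·0.04) = 1 + j17.44 → |·| ≈ 17.469, ∠ ≈ 86.72°
zero (1 + j436·0.025) = 1 + j10.9 → |·| ≈ 10.946, ∠ ≈ 84.76°
pole (1 + j436·0.2) = 1 + j87.2 → |·| ≈ 87.206, ∠ ≈ 89.34°
pole (1 + j436·0.02) = 1 + j8.72 → |·| ≈ 8.7772, ∠ ≈ 83.46°
pole (1 + j436·0.01) = 1 + j4.36 → |·| ≈ 4.4732, ∠ ≈ 77.08°
|G| = 40 · 17.469 · 10.946 / (87.206 · 8.7772 · 4.4732) ≈ 2.2339
Gain = 20 log₁₀(2.2339) ≈ 6.98 dB

7.0 dB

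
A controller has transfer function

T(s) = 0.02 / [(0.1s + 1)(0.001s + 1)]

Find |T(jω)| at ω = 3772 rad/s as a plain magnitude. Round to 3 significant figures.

At ω = 3772 rad/s:
pole (1 + j3772·0.1) = 1 + j377.2 → |·| ≈ 377.2, ∠ ≈ 89.85°
pole (1 + j3772·0.001) = 1 + j3.772 → |·| ≈ 3.9023, ∠ ≈ 75.15°
|T| = 0.02 · 1 / (377.2 · 3.9023) ≈ 1.3587e-05

1.36e-05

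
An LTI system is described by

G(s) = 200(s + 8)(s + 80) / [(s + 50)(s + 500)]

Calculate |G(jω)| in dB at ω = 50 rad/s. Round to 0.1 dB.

At s = jω = j50:
zero (s+8): 8 + j50 → |·| = √(8²+50²) = √2564 ≈ 50.636, ∠ = arctan(50/8) ≈ 80.91°
zero (s+80): 80 + j50 → |·| = √(80²+50²) = √8900 ≈ 94.34, ∠ = arctan(50/80) ≈ 32.01°
pole (s+50): 50 + j50 → |·| = √(50²+50²) = √5000 ≈ 70.711, ∠ = arctan(50/50) ≈ 45.00°
pole (s+500): 500 + j50 → |·| = √(500²+50²) = √252500 ≈ 502.49, ∠ = arctan(50/500) ≈ 5.71°
|G| = 200 · 4777 / 35532 ≈ 26.888
Gain = 20 log₁₀(26.888) ≈ 28.59 dB

28.6 dB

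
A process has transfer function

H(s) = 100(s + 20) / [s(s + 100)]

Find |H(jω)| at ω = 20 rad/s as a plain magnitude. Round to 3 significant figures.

At s = jω = j20:
zero (s+20): 20 + j20 → |·| = √(20²+20²) = √800 ≈ 28.284, ∠ = arctan(20/20) ≈ 45.00°
pole (s+100): 100 + j20 → |·| = √(100²+20²) = √10400 ≈ 101.98, ∠ = arctan(20/100) ≈ 11.31°
pole at origin: |s| = 20, ∠ = 90.00° (in denominator)
|H| = 100 · 28.284 / 2039.6 ≈ 1.3867

1.39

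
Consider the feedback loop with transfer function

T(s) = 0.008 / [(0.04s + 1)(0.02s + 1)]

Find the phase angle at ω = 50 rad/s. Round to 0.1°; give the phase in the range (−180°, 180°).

At ω = 50 rad/s:
pole (1 + j50·0.04) = 1 + j2 → |·| ≈ 2.2361, ∠ ≈ 63.43°
pole (1 + j50·0.02) = 1 + j1 → |·| ≈ 1.4142, ∠ ≈ 45.00°
∠T = (0°) − (63.43° + 45.00°) = -108.43°

-108.4°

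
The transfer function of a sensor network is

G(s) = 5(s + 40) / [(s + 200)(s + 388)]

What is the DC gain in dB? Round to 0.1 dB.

G(0) = 5·40 / (200·388) ≈ 0.0025773
20 log₁₀(0.0025773) ≈ -51.78 dB

-51.8 dB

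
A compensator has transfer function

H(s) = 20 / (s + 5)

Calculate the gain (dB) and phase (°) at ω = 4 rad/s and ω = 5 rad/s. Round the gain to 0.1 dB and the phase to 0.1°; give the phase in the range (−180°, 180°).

ω = 4: 9.9 dB, -38.7°; ω = 5: 9.0 dB, -45.0°

Substitute s = j4:
Numerator: 20 = 20 + j0
Denominator: (j4) + 5 = 5 + j4
|N| = √(20² + 0²) ≈ 20, ∠N ≈ 0.00°
|D| = √(5² + 4²) ≈ 6.4031, ∠D ≈ 38.66°
|H| = 20 / 6.4031 ≈ 3.1235
Gain = 20 log₁₀(3.1235) ≈ 9.89 dB
∠H = 0.00° − 38.66° = -38.66°

Substitute s = j5:
Numerator: 20 = 20 + j0
Denominator: (j5) + 5 = 5 + j5
|N| = √(20² + 0²) ≈ 20, ∠N ≈ 0.00°
|D| = √(5² + 5²) ≈ 7.0711, ∠D ≈ 45.00°
|H| = 20 / 7.0711 ≈ 2.8284
Gain = 20 log₁₀(2.8284) ≈ 9.03 dB
∠H = 0.00° − 45.00° = -45.00°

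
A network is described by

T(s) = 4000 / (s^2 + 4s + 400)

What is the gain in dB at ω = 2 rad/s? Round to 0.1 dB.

20.1 dB

At s = jω = j2:
quadratic: (j2)² + 4·j2 + 400 = 396 + j8 → |·| ≈ 396.08, ∠ ≈ 1.16°
|T| = 4000 / 396.08 ≈ 10.099
Gain = 20 log₁₀(10.099) ≈ 20.09 dB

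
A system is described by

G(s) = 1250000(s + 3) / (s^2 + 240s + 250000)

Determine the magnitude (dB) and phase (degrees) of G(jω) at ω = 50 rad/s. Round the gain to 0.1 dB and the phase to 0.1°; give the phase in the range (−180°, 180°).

At s = jω = j50:
zero (s+3): 3 + j50 → |·| = √(3²+50²) = √2509 ≈ 50.09, ∠ = arctan(50/3) ≈ 86.57°
quadratic: (j50)² + 240·j50 + 250000 = 247500 + j12000 → |·| ≈ 2.4779e+05, ∠ ≈ 2.78°
|G| = 1250000 · 50.09 / 2.4779e+05 ≈ 252.68
Gain = 20 log₁₀(252.68) ≈ 48.05 dB
∠G = 86.57° − 2.78° = 83.79°

48.1 dB, 83.8°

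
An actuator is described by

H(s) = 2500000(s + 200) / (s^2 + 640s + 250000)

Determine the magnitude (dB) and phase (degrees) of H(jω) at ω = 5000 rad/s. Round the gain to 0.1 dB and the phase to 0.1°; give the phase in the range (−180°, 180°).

54.0 dB, -84.9°

At s = jω = j5000:
zero (s+200): 200 + j5000 → |·| = √(200²+5000²) = √25040000 ≈ 5004, ∠ = arctan(5000/200) ≈ 87.71°
quadratic: (j5000)² + 640·j5000 + 250000 = -24750000 + j3200000 → |·| ≈ 2.4956e+07, ∠ ≈ 172.63°
|H| = 2500000 · 5004 / 2.4956e+07 ≈ 501.28
Gain = 20 log₁₀(501.28) ≈ 54.00 dB
∠H = 87.71° − 172.63° = -84.92°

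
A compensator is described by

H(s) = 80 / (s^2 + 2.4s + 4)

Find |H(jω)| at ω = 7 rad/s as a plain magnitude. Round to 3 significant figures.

1.67

At s = jω = j7:
quadratic: (j7)² + 2.4·j7 + 4 = -45 + j16.8 → |·| ≈ 48.034, ∠ ≈ 159.53°
|H| = 80 / 48.034 ≈ 1.6655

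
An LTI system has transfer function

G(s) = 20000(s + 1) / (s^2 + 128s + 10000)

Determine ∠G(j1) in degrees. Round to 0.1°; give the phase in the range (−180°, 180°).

At s = jω = j1:
zero (s+1): 1 + j1 → |·| = √(1²+1²) = √2 ≈ 1.4142, ∠ = arctan(1/1) ≈ 45.00°
quadratic: (j1)² + 128·j1 + 10000 = 9999 + j128 → |·| ≈ 9999.8, ∠ ≈ 0.73°
∠G = 45.00° − 0.73° = 44.27°

44.3°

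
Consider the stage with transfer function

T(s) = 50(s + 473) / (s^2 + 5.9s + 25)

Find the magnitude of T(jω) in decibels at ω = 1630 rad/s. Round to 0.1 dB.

At s = jω = j1630:
zero (s+473): 473 + j1630 → |·| = √(473²+1630²) = √2880629 ≈ 1697.2, ∠ = arctan(1630/473) ≈ 73.82°
quadratic: (j1630)² + 5.9·j1630 + 25 = -2656875 + j9617 → |·| ≈ 2.6569e+06, ∠ ≈ 179.79°
|T| = 50 · 1697.2 / 2.6569e+06 ≈ 0.031939
Gain = 20 log₁₀(0.031939) ≈ -29.91 dB

-29.9 dB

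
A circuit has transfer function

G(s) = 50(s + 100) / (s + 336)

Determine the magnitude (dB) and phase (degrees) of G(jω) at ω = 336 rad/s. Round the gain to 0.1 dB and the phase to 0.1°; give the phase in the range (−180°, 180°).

At s = jω = j336:
zero (s+100): 100 + j336 → |·| = √(100²+336²) = √122896 ≈ 350.57, ∠ = arctan(336/100) ≈ 73.43°
pole (s+336): 336 + j336 → |·| = √(336²+336²) = √225792 ≈ 475.18, ∠ = arctan(336/336) ≈ 45.00°
|G| = 50 · 350.57 / 475.18 ≈ 36.888
Gain = 20 log₁₀(36.888) ≈ 31.34 dB
∠G = 73.43° − 45.00° = 28.43°

31.3 dB, 28.4°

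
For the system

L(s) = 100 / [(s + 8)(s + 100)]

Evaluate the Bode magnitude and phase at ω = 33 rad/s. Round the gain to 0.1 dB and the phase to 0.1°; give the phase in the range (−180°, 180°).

-31.1 dB, -94.6°

At s = jω = j33:
pole (s+8): 8 + j33 → |·| = √(8²+33²) = √1153 ≈ 33.956, ∠ = arctan(33/8) ≈ 76.37°
pole (s+100): 100 + j33 → |·| = √(100²+33²) = √11089 ≈ 105.3, ∠ = arctan(33/100) ≈ 18.26°
|L| = 100 / 3575.6 ≈ 0.027967
Gain = 20 log₁₀(0.027967) ≈ -31.07 dB
∠L = 0.00° − 94.63° = -94.63°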